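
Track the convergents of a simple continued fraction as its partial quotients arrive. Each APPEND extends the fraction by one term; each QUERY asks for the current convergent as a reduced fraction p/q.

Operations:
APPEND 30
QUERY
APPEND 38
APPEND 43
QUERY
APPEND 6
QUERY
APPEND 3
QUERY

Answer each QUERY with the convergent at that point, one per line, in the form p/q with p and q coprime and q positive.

30/1
49093/1635
295699/9848
936190/31179

APPEND 30: p_0 = 30·1 + 0 = 30, q_0 = 30·0 + 1 = 1 → 30/1
APPEND 38: p_1 = 38·30 + 1 = 1141, q_1 = 38·1 + 0 = 38 → 1141/38
APPEND 43: p_2 = 43·1141 + 30 = 49093, q_2 = 43·38 + 1 = 1635 → 49093/1635
APPEND 6: p_3 = 6·49093 + 1141 = 295699, q_3 = 6·1635 + 38 = 9848 → 295699/9848
APPEND 3: p_4 = 3·295699 + 49093 = 936190, q_4 = 3·9848 + 1635 = 31179 → 936190/31179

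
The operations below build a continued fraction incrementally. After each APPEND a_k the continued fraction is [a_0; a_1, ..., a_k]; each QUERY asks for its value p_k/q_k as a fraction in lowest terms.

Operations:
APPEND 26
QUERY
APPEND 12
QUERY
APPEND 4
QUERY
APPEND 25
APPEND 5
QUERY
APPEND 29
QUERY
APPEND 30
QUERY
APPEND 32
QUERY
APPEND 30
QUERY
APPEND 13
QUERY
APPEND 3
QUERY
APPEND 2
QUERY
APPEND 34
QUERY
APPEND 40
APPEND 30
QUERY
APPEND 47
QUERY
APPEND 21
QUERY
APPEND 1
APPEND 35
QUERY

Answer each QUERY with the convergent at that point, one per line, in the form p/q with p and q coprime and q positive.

APPEND 26: p_0 = 26·1 + 0 = 26, q_0 = 26·0 + 1 = 1 → 26/1
APPEND 12: p_1 = 12·26 + 1 = 313, q_1 = 12·1 + 0 = 12 → 313/12
APPEND 4: p_2 = 4·313 + 26 = 1278, q_2 = 4·12 + 1 = 49 → 1278/49
APPEND 25: p_3 = 25·1278 + 313 = 32263, q_3 = 25·49 + 12 = 1237 → 32263/1237
APPEND 5: p_4 = 5·32263 + 1278 = 162593, q_4 = 5·1237 + 49 = 6234 → 162593/6234
APPEND 29: p_5 = 29·162593 + 32263 = 4747460, q_5 = 29·6234 + 1237 = 182023 → 4747460/182023
APPEND 30: p_6 = 30·4747460 + 162593 = 142586393, q_6 = 30·182023 + 6234 = 5466924 → 142586393/5466924
APPEND 32: p_7 = 32·142586393 + 4747460 = 4567512036, q_7 = 32·5466924 + 182023 = 175123591 → 4567512036/175123591
APPEND 30: p_8 = 30·4567512036 + 142586393 = 137167947473, q_8 = 30·175123591 + 5466924 = 5259174654 → 137167947473/5259174654
APPEND 13: p_9 = 13·137167947473 + 4567512036 = 1787750829185, q_9 = 13·5259174654 + 175123591 = 68544394093 → 1787750829185/68544394093
APPEND 3: p_10 = 3·1787750829185 + 137167947473 = 5500420435028, q_10 = 3·68544394093 + 5259174654 = 210892356933 → 5500420435028/210892356933
APPEND 2: p_11 = 2·5500420435028 + 1787750829185 = 12788591699241, q_11 = 2·210892356933 + 68544394093 = 490329107959 → 12788591699241/490329107959
APPEND 34: p_12 = 34·12788591699241 + 5500420435028 = 440312538209222, q_12 = 34·490329107959 + 210892356933 = 16882082027539 → 440312538209222/16882082027539
APPEND 40: p_13 = 40·440312538209222 + 12788591699241 = 17625290120068121, q_13 = 40·16882082027539 + 490329107959 = 675773610209519 → 17625290120068121/675773610209519
APPEND 30: p_14 = 30·17625290120068121 + 440312538209222 = 529199016140252852, q_14 = 30·675773610209519 + 16882082027539 = 20290090388313109 → 529199016140252852/20290090388313109
APPEND 47: p_15 = 47·529199016140252852 + 17625290120068121 = 24889979048711952165, q_15 = 47·20290090388313109 + 675773610209519 = 954310021860925642 → 24889979048711952165/954310021860925642
APPEND 21: p_16 = 21·24889979048711952165 + 529199016140252852 = 523218759039091248317, q_16 = 21·954310021860925642 + 20290090388313109 = 20060800549467751591 → 523218759039091248317/20060800549467751591
APPEND 1: p_17 = 1·523218759039091248317 + 24889979048711952165 = 548108738087803200482, q_17 = 1·20060800549467751591 + 954310021860925642 = 21015110571328677233 → 548108738087803200482/21015110571328677233
APPEND 35: p_18 = 35·548108738087803200482 + 523218759039091248317 = 19707024592112203265187, q_18 = 35·21015110571328677233 + 20060800549467751591 = 755589670545971454746 → 19707024592112203265187/755589670545971454746

26/1
313/12
1278/49
162593/6234
4747460/182023
142586393/5466924
4567512036/175123591
137167947473/5259174654
1787750829185/68544394093
5500420435028/210892356933
12788591699241/490329107959
440312538209222/16882082027539
529199016140252852/20290090388313109
24889979048711952165/954310021860925642
523218759039091248317/20060800549467751591
19707024592112203265187/755589670545971454746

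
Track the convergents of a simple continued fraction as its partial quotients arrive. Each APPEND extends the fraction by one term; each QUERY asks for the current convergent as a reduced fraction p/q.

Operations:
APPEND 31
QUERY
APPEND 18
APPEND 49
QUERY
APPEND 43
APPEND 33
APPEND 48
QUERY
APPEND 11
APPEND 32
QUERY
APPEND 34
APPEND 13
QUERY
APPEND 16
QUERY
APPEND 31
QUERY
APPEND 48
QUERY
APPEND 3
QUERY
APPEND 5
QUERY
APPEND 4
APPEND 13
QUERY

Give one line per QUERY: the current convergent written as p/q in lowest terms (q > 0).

APPEND 31: p_0 = 31·1 + 0 = 31, q_0 = 31·0 + 1 = 1 → 31/1
APPEND 18: p_1 = 18·31 + 1 = 559, q_1 = 18·1 + 0 = 18 → 559/18
APPEND 49: p_2 = 49·559 + 31 = 27422, q_2 = 49·18 + 1 = 883 → 27422/883
APPEND 43: p_3 = 43·27422 + 559 = 1179705, q_3 = 43·883 + 18 = 37987 → 1179705/37987
APPEND 33: p_4 = 33·1179705 + 27422 = 38957687, q_4 = 33·37987 + 883 = 1254454 → 38957687/1254454
APPEND 48: p_5 = 48·38957687 + 1179705 = 1871148681, q_5 = 48·1254454 + 37987 = 60251779 → 1871148681/60251779
APPEND 11: p_6 = 11·1871148681 + 38957687 = 20621593178, q_6 = 11·60251779 + 1254454 = 664024023 → 20621593178/664024023
APPEND 32: p_7 = 32·20621593178 + 1871148681 = 661762130377, q_7 = 32·664024023 + 60251779 = 21309020515 → 661762130377/21309020515
APPEND 34: p_8 = 34·661762130377 + 20621593178 = 22520534025996, q_8 = 34·21309020515 + 664024023 = 725170721533 → 22520534025996/725170721533
APPEND 13: p_9 = 13·22520534025996 + 661762130377 = 293428704468325, q_9 = 13·725170721533 + 21309020515 = 9448528400444 → 293428704468325/9448528400444
APPEND 16: p_10 = 16·293428704468325 + 22520534025996 = 4717379805519196, q_10 = 16·9448528400444 + 725170721533 = 151901625128637 → 4717379805519196/151901625128637
APPEND 31: p_11 = 31·4717379805519196 + 293428704468325 = 146532202675563401, q_11 = 31·151901625128637 + 9448528400444 = 4718398907388191 → 146532202675563401/4718398907388191
APPEND 48: p_12 = 48·146532202675563401 + 4717379805519196 = 7038263108232562444, q_12 = 48·4718398907388191 + 151901625128637 = 226635049179761805 → 7038263108232562444/226635049179761805
APPEND 3: p_13 = 3·7038263108232562444 + 146532202675563401 = 21261321527373250733, q_13 = 3·226635049179761805 + 4718398907388191 = 684623546446673606 → 21261321527373250733/684623546446673606
APPEND 5: p_14 = 5·21261321527373250733 + 7038263108232562444 = 113344870745098816109, q_14 = 5·684623546446673606 + 226635049179761805 = 3649752781413129835 → 113344870745098816109/3649752781413129835
APPEND 4: p_15 = 4·113344870745098816109 + 21261321527373250733 = 474640804507768515169, q_15 = 4·3649752781413129835 + 684623546446673606 = 15283634672099192946 → 474640804507768515169/15283634672099192946
APPEND 13: p_16 = 13·474640804507768515169 + 113344870745098816109 = 6283675329346089513306, q_16 = 13·15283634672099192946 + 3649752781413129835 = 202337003518702638133 → 6283675329346089513306/202337003518702638133

31/1
27422/883
1871148681/60251779
661762130377/21309020515
293428704468325/9448528400444
4717379805519196/151901625128637
146532202675563401/4718398907388191
7038263108232562444/226635049179761805
21261321527373250733/684623546446673606
113344870745098816109/3649752781413129835
6283675329346089513306/202337003518702638133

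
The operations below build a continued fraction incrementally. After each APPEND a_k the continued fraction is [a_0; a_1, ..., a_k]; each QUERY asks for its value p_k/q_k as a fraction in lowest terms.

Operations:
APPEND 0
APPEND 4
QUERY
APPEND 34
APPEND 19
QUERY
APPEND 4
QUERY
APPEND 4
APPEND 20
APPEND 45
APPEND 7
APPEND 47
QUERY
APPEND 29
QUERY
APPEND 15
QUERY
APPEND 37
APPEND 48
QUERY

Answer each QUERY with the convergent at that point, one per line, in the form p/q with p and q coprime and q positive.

1/4
647/2607
2622/10565
3360296384/13539866895
97519874833/392943352004
1466158418879/5907690146955
2610044464339967/10516826672035227

APPEND 0: p_0 = 0·1 + 0 = 0, q_0 = 0·0 + 1 = 1 → 0/1
APPEND 4: p_1 = 4·0 + 1 = 1, q_1 = 4·1 + 0 = 4 → 1/4
APPEND 34: p_2 = 34·1 + 0 = 34, q_2 = 34·4 + 1 = 137 → 34/137
APPEND 19: p_3 = 19·34 + 1 = 647, q_3 = 19·137 + 4 = 2607 → 647/2607
APPEND 4: p_4 = 4·647 + 34 = 2622, q_4 = 4·2607 + 137 = 10565 → 2622/10565
APPEND 4: p_5 = 4·2622 + 647 = 11135, q_5 = 4·10565 + 2607 = 44867 → 11135/44867
APPEND 20: p_6 = 20·11135 + 2622 = 225322, q_6 = 20·44867 + 10565 = 907905 → 225322/907905
APPEND 45: p_7 = 45·225322 + 11135 = 10150625, q_7 = 45·907905 + 44867 = 40900592 → 10150625/40900592
APPEND 7: p_8 = 7·10150625 + 225322 = 71279697, q_8 = 7·40900592 + 907905 = 287212049 → 71279697/287212049
APPEND 47: p_9 = 47·71279697 + 10150625 = 3360296384, q_9 = 47·287212049 + 40900592 = 13539866895 → 3360296384/13539866895
APPEND 29: p_10 = 29·3360296384 + 71279697 = 97519874833, q_10 = 29·13539866895 + 287212049 = 392943352004 → 97519874833/392943352004
APPEND 15: p_11 = 15·97519874833 + 3360296384 = 1466158418879, q_11 = 15·392943352004 + 13539866895 = 5907690146955 → 1466158418879/5907690146955
APPEND 37: p_12 = 37·1466158418879 + 97519874833 = 54345381373356, q_12 = 37·5907690146955 + 392943352004 = 218977478789339 → 54345381373356/218977478789339
APPEND 48: p_13 = 48·54345381373356 + 1466158418879 = 2610044464339967, q_13 = 48·218977478789339 + 5907690146955 = 10516826672035227 → 2610044464339967/10516826672035227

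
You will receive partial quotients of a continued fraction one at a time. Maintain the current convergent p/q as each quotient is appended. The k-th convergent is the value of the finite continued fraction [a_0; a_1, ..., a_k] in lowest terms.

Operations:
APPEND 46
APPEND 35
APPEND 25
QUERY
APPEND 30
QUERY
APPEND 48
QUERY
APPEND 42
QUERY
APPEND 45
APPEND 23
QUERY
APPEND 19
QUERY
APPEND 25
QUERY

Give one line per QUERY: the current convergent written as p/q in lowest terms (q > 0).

40321/876
1211241/26315
58179889/1263996
2444766579/53114147
2534116313291/55055328200
48258282628473/1048442636411
1208991182025116/26266121238475

APPEND 46: p_0 = 46·1 + 0 = 46, q_0 = 46·0 + 1 = 1 → 46/1
APPEND 35: p_1 = 35·46 + 1 = 1611, q_1 = 35·1 + 0 = 35 → 1611/35
APPEND 25: p_2 = 25·1611 + 46 = 40321, q_2 = 25·35 + 1 = 876 → 40321/876
APPEND 30: p_3 = 30·40321 + 1611 = 1211241, q_3 = 30·876 + 35 = 26315 → 1211241/26315
APPEND 48: p_4 = 48·1211241 + 40321 = 58179889, q_4 = 48·26315 + 876 = 1263996 → 58179889/1263996
APPEND 42: p_5 = 42·58179889 + 1211241 = 2444766579, q_5 = 42·1263996 + 26315 = 53114147 → 2444766579/53114147
APPEND 45: p_6 = 45·2444766579 + 58179889 = 110072675944, q_6 = 45·53114147 + 1263996 = 2391400611 → 110072675944/2391400611
APPEND 23: p_7 = 23·110072675944 + 2444766579 = 2534116313291, q_7 = 23·2391400611 + 53114147 = 55055328200 → 2534116313291/55055328200
APPEND 19: p_8 = 19·2534116313291 + 110072675944 = 48258282628473, q_8 = 19·55055328200 + 2391400611 = 1048442636411 → 48258282628473/1048442636411
APPEND 25: p_9 = 25·48258282628473 + 2534116313291 = 1208991182025116, q_9 = 25·1048442636411 + 55055328200 = 26266121238475 → 1208991182025116/26266121238475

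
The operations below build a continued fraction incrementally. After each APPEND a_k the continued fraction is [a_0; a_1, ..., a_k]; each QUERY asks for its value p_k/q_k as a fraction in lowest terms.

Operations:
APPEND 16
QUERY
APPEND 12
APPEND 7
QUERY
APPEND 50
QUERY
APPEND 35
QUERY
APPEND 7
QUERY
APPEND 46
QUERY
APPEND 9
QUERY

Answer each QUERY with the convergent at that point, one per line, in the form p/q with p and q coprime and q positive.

APPEND 16: p_0 = 16·1 + 0 = 16, q_0 = 16·0 + 1 = 1 → 16/1
APPEND 12: p_1 = 12·16 + 1 = 193, q_1 = 12·1 + 0 = 12 → 193/12
APPEND 7: p_2 = 7·193 + 16 = 1367, q_2 = 7·12 + 1 = 85 → 1367/85
APPEND 50: p_3 = 50·1367 + 193 = 68543, q_3 = 50·85 + 12 = 4262 → 68543/4262
APPEND 35: p_4 = 35·68543 + 1367 = 2400372, q_4 = 35·4262 + 85 = 149255 → 2400372/149255
APPEND 7: p_5 = 7·2400372 + 68543 = 16871147, q_5 = 7·149255 + 4262 = 1049047 → 16871147/1049047
APPEND 46: p_6 = 46·16871147 + 2400372 = 778473134, q_6 = 46·1049047 + 149255 = 48405417 → 778473134/48405417
APPEND 9: p_7 = 9·778473134 + 16871147 = 7023129353, q_7 = 9·48405417 + 1049047 = 436697800 → 7023129353/436697800

16/1
1367/85
68543/4262
2400372/149255
16871147/1049047
778473134/48405417
7023129353/436697800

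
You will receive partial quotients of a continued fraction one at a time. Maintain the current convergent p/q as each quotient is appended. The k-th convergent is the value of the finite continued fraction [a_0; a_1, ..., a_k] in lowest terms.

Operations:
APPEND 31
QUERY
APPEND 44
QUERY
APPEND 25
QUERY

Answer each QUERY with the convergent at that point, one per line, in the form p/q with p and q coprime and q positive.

31/1
1365/44
34156/1101

APPEND 31: p_0 = 31·1 + 0 = 31, q_0 = 31·0 + 1 = 1 → 31/1
APPEND 44: p_1 = 44·31 + 1 = 1365, q_1 = 44·1 + 0 = 44 → 1365/44
APPEND 25: p_2 = 25·1365 + 31 = 34156, q_2 = 25·44 + 1 = 1101 → 34156/1101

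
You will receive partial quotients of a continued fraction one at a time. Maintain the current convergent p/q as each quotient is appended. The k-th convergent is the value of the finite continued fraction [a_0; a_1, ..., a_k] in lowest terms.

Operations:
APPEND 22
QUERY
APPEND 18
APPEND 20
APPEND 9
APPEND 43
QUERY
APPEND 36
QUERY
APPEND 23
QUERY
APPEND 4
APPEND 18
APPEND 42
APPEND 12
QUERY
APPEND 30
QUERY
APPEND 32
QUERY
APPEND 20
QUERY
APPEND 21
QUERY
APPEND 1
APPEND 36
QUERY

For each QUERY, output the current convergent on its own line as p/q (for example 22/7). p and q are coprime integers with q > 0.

22/1
3106327/140842
111899827/5073579
2576802348/116833159
96136017297078/4358842114225
2892076010289739/131127781924183
92642568346568726/4200447863688081
1855743442941664259/84140085055685803
39063254870121518165/1771142234033089944
1512147194140396085429/68561305721229016836

APPEND 22: p_0 = 22·1 + 0 = 22, q_0 = 22·0 + 1 = 1 → 22/1
APPEND 18: p_1 = 18·22 + 1 = 397, q_1 = 18·1 + 0 = 18 → 397/18
APPEND 20: p_2 = 20·397 + 22 = 7962, q_2 = 20·18 + 1 = 361 → 7962/361
APPEND 9: p_3 = 9·7962 + 397 = 72055, q_3 = 9·361 + 18 = 3267 → 72055/3267
APPEND 43: p_4 = 43·72055 + 7962 = 3106327, q_4 = 43·3267 + 361 = 140842 → 3106327/140842
APPEND 36: p_5 = 36·3106327 + 72055 = 111899827, q_5 = 36·140842 + 3267 = 5073579 → 111899827/5073579
APPEND 23: p_6 = 23·111899827 + 3106327 = 2576802348, q_6 = 23·5073579 + 140842 = 116833159 → 2576802348/116833159
APPEND 4: p_7 = 4·2576802348 + 111899827 = 10419109219, q_7 = 4·116833159 + 5073579 = 472406215 → 10419109219/472406215
APPEND 18: p_8 = 18·10419109219 + 2576802348 = 190120768290, q_8 = 18·472406215 + 116833159 = 8620145029 → 190120768290/8620145029
APPEND 42: p_9 = 42·190120768290 + 10419109219 = 7995491377399, q_9 = 42·8620145029 + 472406215 = 362518497433 → 7995491377399/362518497433
APPEND 12: p_10 = 12·7995491377399 + 190120768290 = 96136017297078, q_10 = 12·362518497433 + 8620145029 = 4358842114225 → 96136017297078/4358842114225
APPEND 30: p_11 = 30·96136017297078 + 7995491377399 = 2892076010289739, q_11 = 30·4358842114225 + 362518497433 = 131127781924183 → 2892076010289739/131127781924183
APPEND 32: p_12 = 32·2892076010289739 + 96136017297078 = 92642568346568726, q_12 = 32·131127781924183 + 4358842114225 = 4200447863688081 → 92642568346568726/4200447863688081
APPEND 20: p_13 = 20·92642568346568726 + 2892076010289739 = 1855743442941664259, q_13 = 20·4200447863688081 + 131127781924183 = 84140085055685803 → 1855743442941664259/84140085055685803
APPEND 21: p_14 = 21·1855743442941664259 + 92642568346568726 = 39063254870121518165, q_14 = 21·84140085055685803 + 4200447863688081 = 1771142234033089944 → 39063254870121518165/1771142234033089944
APPEND 1: p_15 = 1·39063254870121518165 + 1855743442941664259 = 40918998313063182424, q_15 = 1·1771142234033089944 + 84140085055685803 = 1855282319088775747 → 40918998313063182424/1855282319088775747
APPEND 36: p_16 = 36·40918998313063182424 + 39063254870121518165 = 1512147194140396085429, q_16 = 36·1855282319088775747 + 1771142234033089944 = 68561305721229016836 → 1512147194140396085429/68561305721229016836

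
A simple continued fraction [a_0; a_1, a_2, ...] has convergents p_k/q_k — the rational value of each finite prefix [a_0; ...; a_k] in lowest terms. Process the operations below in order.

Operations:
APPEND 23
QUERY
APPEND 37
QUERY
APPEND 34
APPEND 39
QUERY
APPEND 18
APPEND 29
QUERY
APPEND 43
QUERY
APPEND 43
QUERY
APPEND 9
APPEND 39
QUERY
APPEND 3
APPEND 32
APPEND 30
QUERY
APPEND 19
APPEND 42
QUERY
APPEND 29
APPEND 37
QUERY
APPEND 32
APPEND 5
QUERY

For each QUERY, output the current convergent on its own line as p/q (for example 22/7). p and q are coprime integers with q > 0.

23/1
852/37
1131501/49138
592615762/25735685
25502873775/1107520198
1097216188087/47649104199
387214710283849/16815677965770
1137470782129314375/49397251343415439
910429973853892040403/39537488747493019957
978602835314643270937180/42498050043030301894941
157687177080973889509926085/6847923693759538444122661

APPEND 23: p_0 = 23·1 + 0 = 23, q_0 = 23·0 + 1 = 1 → 23/1
APPEND 37: p_1 = 37·23 + 1 = 852, q_1 = 37·1 + 0 = 37 → 852/37
APPEND 34: p_2 = 34·852 + 23 = 28991, q_2 = 34·37 + 1 = 1259 → 28991/1259
APPEND 39: p_3 = 39·28991 + 852 = 1131501, q_3 = 39·1259 + 37 = 49138 → 1131501/49138
APPEND 18: p_4 = 18·1131501 + 28991 = 20396009, q_4 = 18·49138 + 1259 = 885743 → 20396009/885743
APPEND 29: p_5 = 29·20396009 + 1131501 = 592615762, q_5 = 29·885743 + 49138 = 25735685 → 592615762/25735685
APPEND 43: p_6 = 43·592615762 + 20396009 = 25502873775, q_6 = 43·25735685 + 885743 = 1107520198 → 25502873775/1107520198
APPEND 43: p_7 = 43·25502873775 + 592615762 = 1097216188087, q_7 = 43·1107520198 + 25735685 = 47649104199 → 1097216188087/47649104199
APPEND 9: p_8 = 9·1097216188087 + 25502873775 = 9900448566558, q_8 = 9·47649104199 + 1107520198 = 429949457989 → 9900448566558/429949457989
APPEND 39: p_9 = 39·9900448566558 + 1097216188087 = 387214710283849, q_9 = 39·429949457989 + 47649104199 = 16815677965770 → 387214710283849/16815677965770
APPEND 3: p_10 = 3·387214710283849 + 9900448566558 = 1171544579418105, q_10 = 3·16815677965770 + 429949457989 = 50876983355299 → 1171544579418105/50876983355299
APPEND 32: p_11 = 32·1171544579418105 + 387214710283849 = 37876641251663209, q_11 = 32·50876983355299 + 16815677965770 = 1644879145335338 → 37876641251663209/1644879145335338
APPEND 30: p_12 = 30·37876641251663209 + 1171544579418105 = 1137470782129314375, q_12 = 30·1644879145335338 + 50876983355299 = 49397251343415439 → 1137470782129314375/49397251343415439
APPEND 19: p_13 = 19·1137470782129314375 + 37876641251663209 = 21649821501708636334, q_13 = 19·49397251343415439 + 1644879145335338 = 940192654670228679 → 21649821501708636334/940192654670228679
APPEND 42: p_14 = 42·21649821501708636334 + 1137470782129314375 = 910429973853892040403, q_14 = 42·940192654670228679 + 49397251343415439 = 39537488747493019957 → 910429973853892040403/39537488747493019957
APPEND 29: p_15 = 29·910429973853892040403 + 21649821501708636334 = 26424119063264577808021, q_15 = 29·39537488747493019957 + 940192654670228679 = 1147527366331967807432 → 26424119063264577808021/1147527366331967807432
APPEND 37: p_16 = 37·26424119063264577808021 + 910429973853892040403 = 978602835314643270937180, q_16 = 37·1147527366331967807432 + 39537488747493019957 = 42498050043030301894941 → 978602835314643270937180/42498050043030301894941
APPEND 32: p_17 = 32·978602835314643270937180 + 26424119063264577808021 = 31341714849131849247797781, q_17 = 32·42498050043030301894941 + 1147527366331967807432 = 1361085128743301628445544 → 31341714849131849247797781/1361085128743301628445544
APPEND 5: p_18 = 5·31341714849131849247797781 + 978602835314643270937180 = 157687177080973889509926085, q_18 = 5·1361085128743301628445544 + 42498050043030301894941 = 6847923693759538444122661 → 157687177080973889509926085/6847923693759538444122661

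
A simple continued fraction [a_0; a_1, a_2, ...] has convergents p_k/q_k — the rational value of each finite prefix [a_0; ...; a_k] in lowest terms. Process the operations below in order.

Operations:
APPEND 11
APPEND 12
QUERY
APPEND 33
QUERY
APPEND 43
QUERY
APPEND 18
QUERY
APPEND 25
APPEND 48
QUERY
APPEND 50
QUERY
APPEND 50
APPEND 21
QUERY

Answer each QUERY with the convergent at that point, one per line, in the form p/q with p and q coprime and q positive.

APPEND 11: p_0 = 11·1 + 0 = 11, q_0 = 11·0 + 1 = 1 → 11/1
APPEND 12: p_1 = 12·11 + 1 = 133, q_1 = 12·1 + 0 = 12 → 133/12
APPEND 33: p_2 = 33·133 + 11 = 4400, q_2 = 33·12 + 1 = 397 → 4400/397
APPEND 43: p_3 = 43·4400 + 133 = 189333, q_3 = 43·397 + 12 = 17083 → 189333/17083
APPEND 18: p_4 = 18·189333 + 4400 = 3412394, q_4 = 18·17083 + 397 = 307891 → 3412394/307891
APPEND 25: p_5 = 25·3412394 + 189333 = 85499183, q_5 = 25·307891 + 17083 = 7714358 → 85499183/7714358
APPEND 48: p_6 = 48·85499183 + 3412394 = 4107373178, q_6 = 48·7714358 + 307891 = 370597075 → 4107373178/370597075
APPEND 50: p_7 = 50·4107373178 + 85499183 = 205454158083, q_7 = 50·370597075 + 7714358 = 18537568108 → 205454158083/18537568108
APPEND 50: p_8 = 50·205454158083 + 4107373178 = 10276815277328, q_8 = 50·18537568108 + 370597075 = 927249002475 → 10276815277328/927249002475
APPEND 21: p_9 = 21·10276815277328 + 205454158083 = 216018574981971, q_9 = 21·927249002475 + 18537568108 = 19490766620083 → 216018574981971/19490766620083

133/12
4400/397
189333/17083
3412394/307891
4107373178/370597075
205454158083/18537568108
216018574981971/19490766620083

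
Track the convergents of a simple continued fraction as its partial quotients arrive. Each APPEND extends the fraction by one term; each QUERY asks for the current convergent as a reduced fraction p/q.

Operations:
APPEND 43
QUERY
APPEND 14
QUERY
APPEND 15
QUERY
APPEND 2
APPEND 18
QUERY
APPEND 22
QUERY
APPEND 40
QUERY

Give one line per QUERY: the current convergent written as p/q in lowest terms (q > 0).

43/1
603/14
9088/211
347110/8059
7655199/177734
306555070/7117419

APPEND 43: p_0 = 43·1 + 0 = 43, q_0 = 43·0 + 1 = 1 → 43/1
APPEND 14: p_1 = 14·43 + 1 = 603, q_1 = 14·1 + 0 = 14 → 603/14
APPEND 15: p_2 = 15·603 + 43 = 9088, q_2 = 15·14 + 1 = 211 → 9088/211
APPEND 2: p_3 = 2·9088 + 603 = 18779, q_3 = 2·211 + 14 = 436 → 18779/436
APPEND 18: p_4 = 18·18779 + 9088 = 347110, q_4 = 18·436 + 211 = 8059 → 347110/8059
APPEND 22: p_5 = 22·347110 + 18779 = 7655199, q_5 = 22·8059 + 436 = 177734 → 7655199/177734
APPEND 40: p_6 = 40·7655199 + 347110 = 306555070, q_6 = 40·177734 + 8059 = 7117419 → 306555070/7117419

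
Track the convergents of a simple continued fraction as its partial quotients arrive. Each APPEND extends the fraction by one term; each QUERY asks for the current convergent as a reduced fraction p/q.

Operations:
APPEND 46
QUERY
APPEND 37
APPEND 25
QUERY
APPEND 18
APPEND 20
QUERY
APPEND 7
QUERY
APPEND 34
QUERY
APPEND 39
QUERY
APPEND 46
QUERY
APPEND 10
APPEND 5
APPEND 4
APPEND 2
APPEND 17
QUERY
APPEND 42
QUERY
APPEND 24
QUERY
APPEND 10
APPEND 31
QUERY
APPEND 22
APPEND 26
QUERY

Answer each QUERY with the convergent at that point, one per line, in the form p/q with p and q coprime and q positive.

APPEND 46: p_0 = 46·1 + 0 = 46, q_0 = 46·0 + 1 = 1 → 46/1
APPEND 37: p_1 = 37·46 + 1 = 1703, q_1 = 37·1 + 0 = 37 → 1703/37
APPEND 25: p_2 = 25·1703 + 46 = 42621, q_2 = 25·37 + 1 = 926 → 42621/926
APPEND 18: p_3 = 18·42621 + 1703 = 768881, q_3 = 18·926 + 37 = 16705 → 768881/16705
APPEND 20: p_4 = 20·768881 + 42621 = 15420241, q_4 = 20·16705 + 926 = 335026 → 15420241/335026
APPEND 7: p_5 = 7·15420241 + 768881 = 108710568, q_5 = 7·335026 + 16705 = 2361887 → 108710568/2361887
APPEND 34: p_6 = 34·108710568 + 15420241 = 3711579553, q_6 = 34·2361887 + 335026 = 80639184 → 3711579553/80639184
APPEND 39: p_7 = 39·3711579553 + 108710568 = 144860313135, q_7 = 39·80639184 + 2361887 = 3147290063 → 144860313135/3147290063
APPEND 46: p_8 = 46·144860313135 + 3711579553 = 6667285983763, q_8 = 46·3147290063 + 80639184 = 144855982082 → 6667285983763/144855982082
APPEND 10: p_9 = 10·6667285983763 + 144860313135 = 66817720150765, q_9 = 10·144855982082 + 3147290063 = 1451707110883 → 66817720150765/1451707110883
APPEND 5: p_10 = 5·66817720150765 + 6667285983763 = 340755886737588, q_10 = 5·1451707110883 + 144855982082 = 7403391536497 → 340755886737588/7403391536497
APPEND 4: p_11 = 4·340755886737588 + 66817720150765 = 1429841267101117, q_11 = 4·7403391536497 + 1451707110883 = 31065273256871 → 1429841267101117/31065273256871
APPEND 2: p_12 = 2·1429841267101117 + 340755886737588 = 3200438420939822, q_12 = 2·31065273256871 + 7403391536497 = 69533938050239 → 3200438420939822/69533938050239
APPEND 17: p_13 = 17·3200438420939822 + 1429841267101117 = 55837294423078091, q_13 = 17·69533938050239 + 31065273256871 = 1213142220110934 → 55837294423078091/1213142220110934
APPEND 42: p_14 = 42·55837294423078091 + 3200438420939822 = 2348366804190219644, q_14 = 42·1213142220110934 + 69533938050239 = 51021507182709467 → 2348366804190219644/51021507182709467
APPEND 24: p_15 = 24·2348366804190219644 + 55837294423078091 = 56416640594988349547, q_15 = 24·51021507182709467 + 1213142220110934 = 1225729314605138142 → 56416640594988349547/1225729314605138142
APPEND 10: p_16 = 10·56416640594988349547 + 2348366804190219644 = 566514772754073715114, q_16 = 10·1225729314605138142 + 51021507182709467 = 12308314653234090887 → 566514772754073715114/12308314653234090887
APPEND 31: p_17 = 31·566514772754073715114 + 56416640594988349547 = 17618374595971273518081, q_17 = 31·12308314653234090887 + 1225729314605138142 = 382783483564861955639 → 17618374595971273518081/382783483564861955639
APPEND 22: p_18 = 22·17618374595971273518081 + 566514772754073715114 = 388170755884122091112896, q_18 = 22·382783483564861955639 + 12308314653234090887 = 8433544953080197114945 → 388170755884122091112896/8433544953080197114945
APPEND 26: p_19 = 26·388170755884122091112896 + 17618374595971273518081 = 10110058027583145642453377, q_19 = 26·8433544953080197114945 + 382783483564861955639 = 219654952263649986944209 → 10110058027583145642453377/219654952263649986944209

46/1
42621/926
15420241/335026
108710568/2361887
3711579553/80639184
144860313135/3147290063
6667285983763/144855982082
55837294423078091/1213142220110934
2348366804190219644/51021507182709467
56416640594988349547/1225729314605138142
17618374595971273518081/382783483564861955639
10110058027583145642453377/219654952263649986944209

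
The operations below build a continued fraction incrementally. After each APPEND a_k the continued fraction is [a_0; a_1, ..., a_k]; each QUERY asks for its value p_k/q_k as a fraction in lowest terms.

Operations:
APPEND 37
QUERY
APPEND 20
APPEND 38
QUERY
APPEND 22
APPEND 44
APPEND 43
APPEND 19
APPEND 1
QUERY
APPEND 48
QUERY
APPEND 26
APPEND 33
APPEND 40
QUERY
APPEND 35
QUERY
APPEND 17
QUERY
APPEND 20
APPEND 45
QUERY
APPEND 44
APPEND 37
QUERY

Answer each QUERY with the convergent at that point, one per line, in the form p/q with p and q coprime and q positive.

APPEND 37: p_0 = 37·1 + 0 = 37, q_0 = 37·0 + 1 = 1 → 37/1
APPEND 20: p_1 = 20·37 + 1 = 741, q_1 = 20·1 + 0 = 20 → 741/20
APPEND 38: p_2 = 38·741 + 37 = 28195, q_2 = 38·20 + 1 = 761 → 28195/761
APPEND 22: p_3 = 22·28195 + 741 = 621031, q_3 = 22·761 + 20 = 16762 → 621031/16762
APPEND 44: p_4 = 44·621031 + 28195 = 27353559, q_4 = 44·16762 + 761 = 738289 → 27353559/738289
APPEND 43: p_5 = 43·27353559 + 621031 = 1176824068, q_5 = 43·738289 + 16762 = 31763189 → 1176824068/31763189
APPEND 19: p_6 = 19·1176824068 + 27353559 = 22387010851, q_6 = 19·31763189 + 738289 = 604238880 → 22387010851/604238880
APPEND 1: p_7 = 1·22387010851 + 1176824068 = 23563834919, q_7 = 1·604238880 + 31763189 = 636002069 → 23563834919/636002069
APPEND 48: p_8 = 48·23563834919 + 22387010851 = 1153451086963, q_8 = 48·636002069 + 604238880 = 31132338192 → 1153451086963/31132338192
APPEND 26: p_9 = 26·1153451086963 + 23563834919 = 30013292095957, q_9 = 26·31132338192 + 636002069 = 810076795061 → 30013292095957/810076795061
APPEND 33: p_10 = 33·30013292095957 + 1153451086963 = 991592090253544, q_10 = 33·810076795061 + 31132338192 = 26763666575205 → 991592090253544/26763666575205
APPEND 40: p_11 = 40·991592090253544 + 30013292095957 = 39693696902237717, q_11 = 40·26763666575205 + 810076795061 = 1071356739803261 → 39693696902237717/1071356739803261
APPEND 35: p_12 = 35·39693696902237717 + 991592090253544 = 1390270983668573639, q_12 = 35·1071356739803261 + 26763666575205 = 37524249559689340 → 1390270983668573639/37524249559689340
APPEND 17: p_13 = 17·1390270983668573639 + 39693696902237717 = 23674300419267989580, q_13 = 17·37524249559689340 + 1071356739803261 = 638983599254522041 → 23674300419267989580/638983599254522041
APPEND 20: p_14 = 20·23674300419267989580 + 1390270983668573639 = 474876279369028365239, q_14 = 20·638983599254522041 + 37524249559689340 = 12817196234650130160 → 474876279369028365239/12817196234650130160
APPEND 45: p_15 = 45·474876279369028365239 + 23674300419267989580 = 21393106872025544425335, q_15 = 45·12817196234650130160 + 638983599254522041 = 577412814158510379241 → 21393106872025544425335/577412814158510379241
APPEND 44: p_16 = 44·21393106872025544425335 + 474876279369028365239 = 941771578648492983079979, q_16 = 44·577412814158510379241 + 12817196234650130160 = 25418981019209106816764 → 941771578648492983079979/25418981019209106816764
APPEND 37: p_17 = 37·941771578648492983079979 + 21393106872025544425335 = 34866941516866265918384558, q_17 = 37·25418981019209106816764 + 577412814158510379241 = 941079710524895462599509 → 34866941516866265918384558/941079710524895462599509

37/1
28195/761
23563834919/636002069
1153451086963/31132338192
39693696902237717/1071356739803261
1390270983668573639/37524249559689340
23674300419267989580/638983599254522041
21393106872025544425335/577412814158510379241
34866941516866265918384558/941079710524895462599509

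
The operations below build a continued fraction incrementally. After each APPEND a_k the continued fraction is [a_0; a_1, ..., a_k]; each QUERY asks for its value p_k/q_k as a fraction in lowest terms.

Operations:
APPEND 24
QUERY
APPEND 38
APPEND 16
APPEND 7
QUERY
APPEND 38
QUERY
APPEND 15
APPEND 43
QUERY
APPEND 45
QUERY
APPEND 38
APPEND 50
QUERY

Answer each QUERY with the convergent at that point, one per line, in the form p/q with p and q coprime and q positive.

24/1
103337/4301
3941438/164047
2550612439/106159305
114836784662/4779633731
218432258264412/9091391687881

APPEND 24: p_0 = 24·1 + 0 = 24, q_0 = 24·0 + 1 = 1 → 24/1
APPEND 38: p_1 = 38·24 + 1 = 913, q_1 = 38·1 + 0 = 38 → 913/38
APPEND 16: p_2 = 16·913 + 24 = 14632, q_2 = 16·38 + 1 = 609 → 14632/609
APPEND 7: p_3 = 7·14632 + 913 = 103337, q_3 = 7·609 + 38 = 4301 → 103337/4301
APPEND 38: p_4 = 38·103337 + 14632 = 3941438, q_4 = 38·4301 + 609 = 164047 → 3941438/164047
APPEND 15: p_5 = 15·3941438 + 103337 = 59224907, q_5 = 15·164047 + 4301 = 2465006 → 59224907/2465006
APPEND 43: p_6 = 43·59224907 + 3941438 = 2550612439, q_6 = 43·2465006 + 164047 = 106159305 → 2550612439/106159305
APPEND 45: p_7 = 45·2550612439 + 59224907 = 114836784662, q_7 = 45·106159305 + 2465006 = 4779633731 → 114836784662/4779633731
APPEND 38: p_8 = 38·114836784662 + 2550612439 = 4366348429595, q_8 = 38·4779633731 + 106159305 = 181732241083 → 4366348429595/181732241083
APPEND 50: p_9 = 50·4366348429595 + 114836784662 = 218432258264412, q_9 = 50·181732241083 + 4779633731 = 9091391687881 → 218432258264412/9091391687881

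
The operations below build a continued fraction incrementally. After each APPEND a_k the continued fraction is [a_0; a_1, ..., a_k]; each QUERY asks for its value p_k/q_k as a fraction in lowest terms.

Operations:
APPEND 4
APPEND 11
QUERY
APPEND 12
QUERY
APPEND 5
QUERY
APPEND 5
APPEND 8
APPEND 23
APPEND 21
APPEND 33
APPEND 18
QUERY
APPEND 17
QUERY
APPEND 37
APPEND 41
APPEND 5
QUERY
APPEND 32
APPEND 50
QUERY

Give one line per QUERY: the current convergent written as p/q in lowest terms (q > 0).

APPEND 4: p_0 = 4·1 + 0 = 4, q_0 = 4·0 + 1 = 1 → 4/1
APPEND 11: p_1 = 11·4 + 1 = 45, q_1 = 11·1 + 0 = 11 → 45/11
APPEND 12: p_2 = 12·45 + 4 = 544, q_2 = 12·11 + 1 = 133 → 544/133
APPEND 5: p_3 = 5·544 + 45 = 2765, q_3 = 5·133 + 11 = 676 → 2765/676
APPEND 5: p_4 = 5·2765 + 544 = 14369, q_4 = 5·676 + 133 = 3513 → 14369/3513
APPEND 8: p_5 = 8·14369 + 2765 = 117717, q_5 = 8·3513 + 676 = 28780 → 117717/28780
APPEND 23: p_6 = 23·117717 + 14369 = 2721860, q_6 = 23·28780 + 3513 = 665453 → 2721860/665453
APPEND 21: p_7 = 21·2721860 + 117717 = 57276777, q_7 = 21·665453 + 28780 = 14003293 → 57276777/14003293
APPEND 33: p_8 = 33·57276777 + 2721860 = 1892855501, q_8 = 33·14003293 + 665453 = 462774122 → 1892855501/462774122
APPEND 18: p_9 = 18·1892855501 + 57276777 = 34128675795, q_9 = 18·462774122 + 14003293 = 8343937489 → 34128675795/8343937489
APPEND 17: p_10 = 17·34128675795 + 1892855501 = 582080344016, q_10 = 17·8343937489 + 462774122 = 142309711435 → 582080344016/142309711435
APPEND 37: p_11 = 37·582080344016 + 34128675795 = 21571101404387, q_11 = 37·142309711435 + 8343937489 = 5273803260584 → 21571101404387/5273803260584
APPEND 41: p_12 = 41·21571101404387 + 582080344016 = 884997237923883, q_12 = 41·5273803260584 + 142309711435 = 216368243395379 → 884997237923883/216368243395379
APPEND 5: p_13 = 5·884997237923883 + 21571101404387 = 4446557291023802, q_13 = 5·216368243395379 + 5273803260584 = 1087115020237479 → 4446557291023802/1087115020237479
APPEND 32: p_14 = 32·4446557291023802 + 884997237923883 = 143174830550685547, q_14 = 32·1087115020237479 + 216368243395379 = 35004048890994707 → 143174830550685547/35004048890994707
APPEND 50: p_15 = 50·143174830550685547 + 4446557291023802 = 7163188084825301152, q_15 = 50·35004048890994707 + 1087115020237479 = 1751289559569972829 → 7163188084825301152/1751289559569972829

45/11
544/133
2765/676
34128675795/8343937489
582080344016/142309711435
4446557291023802/1087115020237479
7163188084825301152/1751289559569972829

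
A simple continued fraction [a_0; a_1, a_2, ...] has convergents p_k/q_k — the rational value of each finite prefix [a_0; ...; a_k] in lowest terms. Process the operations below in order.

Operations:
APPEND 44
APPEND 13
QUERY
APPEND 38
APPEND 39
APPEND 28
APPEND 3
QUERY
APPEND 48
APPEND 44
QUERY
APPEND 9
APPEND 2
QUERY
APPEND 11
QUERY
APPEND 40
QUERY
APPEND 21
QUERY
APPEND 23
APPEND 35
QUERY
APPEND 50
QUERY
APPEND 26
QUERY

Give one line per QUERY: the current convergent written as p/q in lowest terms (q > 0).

573/13
72440829/1643515
154117448869/3496568751
2935233574331/66593666507
33678127380372/764078880455
1350060328789211/30629748884707
28384945031953803/643988805459302
22925517807262387603/520127018411162157
1146930094159183106830/26021193292832556503
29843107965946023165183/677071152632057631235

APPEND 44: p_0 = 44·1 + 0 = 44, q_0 = 44·0 + 1 = 1 → 44/1
APPEND 13: p_1 = 13·44 + 1 = 573, q_1 = 13·1 + 0 = 13 → 573/13
APPEND 38: p_2 = 38·573 + 44 = 21818, q_2 = 38·13 + 1 = 495 → 21818/495
APPEND 39: p_3 = 39·21818 + 573 = 851475, q_3 = 39·495 + 13 = 19318 → 851475/19318
APPEND 28: p_4 = 28·851475 + 21818 = 23863118, q_4 = 28·19318 + 495 = 541399 → 23863118/541399
APPEND 3: p_5 = 3·23863118 + 851475 = 72440829, q_5 = 3·541399 + 19318 = 1643515 → 72440829/1643515
APPEND 48: p_6 = 48·72440829 + 23863118 = 3501022910, q_6 = 48·1643515 + 541399 = 79430119 → 3501022910/79430119
APPEND 44: p_7 = 44·3501022910 + 72440829 = 154117448869, q_7 = 44·79430119 + 1643515 = 3496568751 → 154117448869/3496568751
APPEND 9: p_8 = 9·154117448869 + 3501022910 = 1390558062731, q_8 = 9·3496568751 + 79430119 = 31548548878 → 1390558062731/31548548878
APPEND 2: p_9 = 2·1390558062731 + 154117448869 = 2935233574331, q_9 = 2·31548548878 + 3496568751 = 66593666507 → 2935233574331/66593666507
APPEND 11: p_10 = 11·2935233574331 + 1390558062731 = 33678127380372, q_10 = 11·66593666507 + 31548548878 = 764078880455 → 33678127380372/764078880455
APPEND 40: p_11 = 40·33678127380372 + 2935233574331 = 1350060328789211, q_11 = 40·764078880455 + 66593666507 = 30629748884707 → 1350060328789211/30629748884707
APPEND 21: p_12 = 21·1350060328789211 + 33678127380372 = 28384945031953803, q_12 = 21·30629748884707 + 764078880455 = 643988805459302 → 28384945031953803/643988805459302
APPEND 23: p_13 = 23·28384945031953803 + 1350060328789211 = 654203796063726680, q_13 = 23·643988805459302 + 30629748884707 = 14842372274448653 → 654203796063726680/14842372274448653
APPEND 35: p_14 = 35·654203796063726680 + 28384945031953803 = 22925517807262387603, q_14 = 35·14842372274448653 + 643988805459302 = 520127018411162157 → 22925517807262387603/520127018411162157
APPEND 50: p_15 = 50·22925517807262387603 + 654203796063726680 = 1146930094159183106830, q_15 = 50·520127018411162157 + 14842372274448653 = 26021193292832556503 → 1146930094159183106830/26021193292832556503
APPEND 26: p_16 = 26·1146930094159183106830 + 22925517807262387603 = 29843107965946023165183, q_16 = 26·26021193292832556503 + 520127018411162157 = 677071152632057631235 → 29843107965946023165183/677071152632057631235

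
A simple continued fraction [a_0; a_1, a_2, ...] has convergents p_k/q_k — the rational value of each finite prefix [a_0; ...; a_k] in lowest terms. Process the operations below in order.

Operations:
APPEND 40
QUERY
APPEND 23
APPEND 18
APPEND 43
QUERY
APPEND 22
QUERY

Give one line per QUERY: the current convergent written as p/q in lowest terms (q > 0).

40/1
715495/17868
15757508/393511

APPEND 40: p_0 = 40·1 + 0 = 40, q_0 = 40·0 + 1 = 1 → 40/1
APPEND 23: p_1 = 23·40 + 1 = 921, q_1 = 23·1 + 0 = 23 → 921/23
APPEND 18: p_2 = 18·921 + 40 = 16618, q_2 = 18·23 + 1 = 415 → 16618/415
APPEND 43: p_3 = 43·16618 + 921 = 715495, q_3 = 43·415 + 23 = 17868 → 715495/17868
APPEND 22: p_4 = 22·715495 + 16618 = 15757508, q_4 = 22·17868 + 415 = 393511 → 15757508/393511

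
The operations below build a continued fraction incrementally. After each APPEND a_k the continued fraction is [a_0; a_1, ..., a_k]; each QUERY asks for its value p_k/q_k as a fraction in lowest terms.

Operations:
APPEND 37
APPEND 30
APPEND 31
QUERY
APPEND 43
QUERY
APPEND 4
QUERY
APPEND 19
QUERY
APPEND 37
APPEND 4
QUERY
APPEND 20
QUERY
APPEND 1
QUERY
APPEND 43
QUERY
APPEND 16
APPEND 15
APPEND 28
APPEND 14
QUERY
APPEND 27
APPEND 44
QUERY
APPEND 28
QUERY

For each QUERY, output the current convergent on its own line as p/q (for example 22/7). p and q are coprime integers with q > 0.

APPEND 37: p_0 = 37·1 + 0 = 37, q_0 = 37·0 + 1 = 1 → 37/1
APPEND 30: p_1 = 30·37 + 1 = 1111, q_1 = 30·1 + 0 = 30 → 1111/30
APPEND 31: p_2 = 31·1111 + 37 = 34478, q_2 = 31·30 + 1 = 931 → 34478/931
APPEND 43: p_3 = 43·34478 + 1111 = 1483665, q_3 = 43·931 + 30 = 40063 → 1483665/40063
APPEND 4: p_4 = 4·1483665 + 34478 = 5969138, q_4 = 4·40063 + 931 = 161183 → 5969138/161183
APPEND 19: p_5 = 19·5969138 + 1483665 = 114897287, q_5 = 19·161183 + 40063 = 3102540 → 114897287/3102540
APPEND 37: p_6 = 37·114897287 + 5969138 = 4257168757, q_6 = 37·3102540 + 161183 = 114955163 → 4257168757/114955163
APPEND 4: p_7 = 4·4257168757 + 114897287 = 17143572315, q_7 = 4·114955163 + 3102540 = 462923192 → 17143572315/462923192
APPEND 20: p_8 = 20·17143572315 + 4257168757 = 347128615057, q_8 = 20·462923192 + 114955163 = 9373419003 → 347128615057/9373419003
APPEND 1: p_9 = 1·347128615057 + 17143572315 = 364272187372, q_9 = 1·9373419003 + 462923192 = 9836342195 → 364272187372/9836342195
APPEND 43: p_10 = 43·364272187372 + 347128615057 = 16010832672053, q_10 = 43·9836342195 + 9373419003 = 432336133388 → 16010832672053/432336133388
APPEND 16: p_11 = 16·16010832672053 + 364272187372 = 256537594940220, q_11 = 16·432336133388 + 9836342195 = 6927214476403 → 256537594940220/6927214476403
APPEND 15: p_12 = 15·256537594940220 + 16010832672053 = 3864074756775353, q_12 = 15·6927214476403 + 432336133388 = 104340553279433 → 3864074756775353/104340553279433
APPEND 28: p_13 = 28·3864074756775353 + 256537594940220 = 108450630784650104, q_13 = 28·104340553279433 + 6927214476403 = 2928462706300527 → 108450630784650104/2928462706300527
APPEND 14: p_14 = 14·108450630784650104 + 3864074756775353 = 1522172905741876809, q_14 = 14·2928462706300527 + 104340553279433 = 41102818441486811 → 1522172905741876809/41102818441486811
APPEND 27: p_15 = 27·1522172905741876809 + 108450630784650104 = 41207119085815323947, q_15 = 27·41102818441486811 + 2928462706300527 = 1112704560626444424 → 41207119085815323947/1112704560626444424
APPEND 44: p_16 = 44·41207119085815323947 + 1522172905741876809 = 1814635412681616130477, q_16 = 44·1112704560626444424 + 41102818441486811 = 49000103486005041467 → 1814635412681616130477/49000103486005041467
APPEND 28: p_17 = 28·1814635412681616130477 + 41207119085815323947 = 50850998674171066977303, q_17 = 28·49000103486005041467 + 1112704560626444424 = 1373115602168767605500 → 50850998674171066977303/1373115602168767605500

34478/931
1483665/40063
5969138/161183
114897287/3102540
17143572315/462923192
347128615057/9373419003
364272187372/9836342195
16010832672053/432336133388
1522172905741876809/41102818441486811
1814635412681616130477/49000103486005041467
50850998674171066977303/1373115602168767605500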